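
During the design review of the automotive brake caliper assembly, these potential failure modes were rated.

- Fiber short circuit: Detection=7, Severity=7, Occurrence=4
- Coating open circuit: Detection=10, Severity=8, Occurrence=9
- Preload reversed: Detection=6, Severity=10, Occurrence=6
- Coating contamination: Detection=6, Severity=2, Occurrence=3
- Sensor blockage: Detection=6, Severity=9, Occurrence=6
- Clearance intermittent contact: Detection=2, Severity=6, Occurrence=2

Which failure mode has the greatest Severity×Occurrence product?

Criticality = Severity × Occurrence:
  Fiber short circuit: 7 × 4 = 28
  Coating open circuit: 8 × 9 = 72
  Preload reversed: 10 × 6 = 60
  Coating contamination: 2 × 3 = 6
  Sensor blockage: 9 × 6 = 54
  Clearance intermittent contact: 6 × 2 = 12
Highest criticality is 72 → Coating open circuit.

Coating open circuit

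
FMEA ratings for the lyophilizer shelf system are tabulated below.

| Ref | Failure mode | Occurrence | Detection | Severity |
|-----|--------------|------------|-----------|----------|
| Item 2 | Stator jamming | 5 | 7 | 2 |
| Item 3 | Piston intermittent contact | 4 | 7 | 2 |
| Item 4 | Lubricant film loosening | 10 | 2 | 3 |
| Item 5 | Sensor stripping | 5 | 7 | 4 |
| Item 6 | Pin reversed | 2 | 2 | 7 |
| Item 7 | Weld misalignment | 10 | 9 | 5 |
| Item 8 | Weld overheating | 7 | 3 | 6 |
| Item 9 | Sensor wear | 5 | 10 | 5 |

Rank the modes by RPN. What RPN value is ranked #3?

RPN = Severity × Occurrence × Detection:
  Item 2: 2 × 5 × 7 = 70
  Item 3: 2 × 4 × 7 = 56
  Item 4: 3 × 10 × 2 = 60
  Item 5: 4 × 5 × 7 = 140
  Item 6: 7 × 2 × 2 = 28
  Item 7: 5 × 10 × 9 = 450
  Item 8: 6 × 7 × 3 = 126
  Item 9: 5 × 5 × 10 = 250
Sorted descending: 450, 250, 140, 126, 70, 60, 56, 28.
The third-highest RPN is 140 (Item 5).

140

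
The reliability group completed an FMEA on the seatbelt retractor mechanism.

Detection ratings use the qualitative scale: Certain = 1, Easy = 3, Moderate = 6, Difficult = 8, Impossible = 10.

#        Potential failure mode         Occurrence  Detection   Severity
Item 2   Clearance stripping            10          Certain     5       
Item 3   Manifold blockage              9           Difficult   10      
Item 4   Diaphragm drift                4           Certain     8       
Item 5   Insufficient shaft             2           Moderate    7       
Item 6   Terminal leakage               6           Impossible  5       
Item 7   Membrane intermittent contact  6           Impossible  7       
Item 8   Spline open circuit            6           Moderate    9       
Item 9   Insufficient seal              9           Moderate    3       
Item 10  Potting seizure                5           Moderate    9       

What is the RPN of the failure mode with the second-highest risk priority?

420

RPN = Severity × Occurrence × Detection:
  Item 2: 5 × 10 × 1 = 50
  Item 3: 10 × 9 × 8 = 720
  Item 4: 8 × 4 × 1 = 32
  Item 5: 7 × 2 × 6 = 84
  Item 6: 5 × 6 × 10 = 300
  Item 7: 7 × 6 × 10 = 420
  Item 8: 9 × 6 × 6 = 324
  Item 9: 3 × 9 × 6 = 162
  Item 10: 9 × 5 × 6 = 270
Sorted descending: 720, 420, 324, 300, 270, 162, 84, 50, 32.
The second-highest RPN is 420 (Item 7).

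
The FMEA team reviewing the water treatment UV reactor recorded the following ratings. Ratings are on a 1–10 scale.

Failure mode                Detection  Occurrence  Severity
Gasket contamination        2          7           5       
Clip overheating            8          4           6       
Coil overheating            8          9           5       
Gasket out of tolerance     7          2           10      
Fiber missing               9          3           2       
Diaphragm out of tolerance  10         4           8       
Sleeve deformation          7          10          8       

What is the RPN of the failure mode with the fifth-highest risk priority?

140

RPN = Severity × Occurrence × Detection:
  Gasket contamination: 5 × 7 × 2 = 70
  Clip overheating: 6 × 4 × 8 = 192
  Coil overheating: 5 × 9 × 8 = 360
  Gasket out of tolerance: 10 × 2 × 7 = 140
  Fiber missing: 2 × 3 × 9 = 54
  Diaphragm out of tolerance: 8 × 4 × 10 = 320
  Sleeve deformation: 8 × 10 × 7 = 560
Sorted descending: 560, 360, 320, 192, 140, 70, 54.
The fifth-highest RPN is 140 (Gasket out of tolerance).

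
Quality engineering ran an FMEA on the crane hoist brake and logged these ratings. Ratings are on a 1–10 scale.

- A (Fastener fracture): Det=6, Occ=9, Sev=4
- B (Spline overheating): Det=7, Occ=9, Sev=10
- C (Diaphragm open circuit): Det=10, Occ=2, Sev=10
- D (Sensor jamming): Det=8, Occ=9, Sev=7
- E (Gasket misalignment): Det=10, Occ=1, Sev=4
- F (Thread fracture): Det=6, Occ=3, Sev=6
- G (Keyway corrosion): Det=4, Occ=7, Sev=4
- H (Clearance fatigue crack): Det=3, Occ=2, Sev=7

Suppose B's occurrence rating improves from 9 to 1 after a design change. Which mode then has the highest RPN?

RPN = Severity × Occurrence × Detection:
  A: 4 × 9 × 6 = 216
  B: 10 × 9 × 7 = 630
  C: 10 × 2 × 10 = 200
  D: 7 × 9 × 8 = 504
  E: 4 × 1 × 10 = 40
  F: 6 × 3 × 6 = 108
  G: 4 × 7 × 4 = 112
  H: 7 × 2 × 3 = 42
After action: B → 10 × 1 × 7 = 70.
Revised RPNs: D=504, A=216, C=200, G=112, F=108, B=70, H=42, E=40.
Highest is now D (504).

D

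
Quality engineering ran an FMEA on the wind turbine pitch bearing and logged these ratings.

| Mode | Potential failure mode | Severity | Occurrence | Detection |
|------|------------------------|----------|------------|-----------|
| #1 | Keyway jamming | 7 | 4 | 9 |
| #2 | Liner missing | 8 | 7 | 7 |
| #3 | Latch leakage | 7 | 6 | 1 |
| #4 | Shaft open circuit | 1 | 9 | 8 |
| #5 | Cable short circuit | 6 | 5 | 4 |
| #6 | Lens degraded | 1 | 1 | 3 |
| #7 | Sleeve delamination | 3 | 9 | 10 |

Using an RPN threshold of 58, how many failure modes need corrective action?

5

RPN = Severity × Occurrence × Detection:
  #1: 7 × 4 × 9 = 252
  #2: 8 × 7 × 7 = 392
  #3: 7 × 6 × 1 = 42
  #4: 1 × 9 × 8 = 72
  #5: 6 × 5 × 4 = 120
  #6: 1 × 1 × 3 = 3
  #7: 3 × 9 × 10 = 270
Modes with RPN ≥ 58: #1 (252), #2 (392), #4 (72), #5 (120), #7 (270) → 5.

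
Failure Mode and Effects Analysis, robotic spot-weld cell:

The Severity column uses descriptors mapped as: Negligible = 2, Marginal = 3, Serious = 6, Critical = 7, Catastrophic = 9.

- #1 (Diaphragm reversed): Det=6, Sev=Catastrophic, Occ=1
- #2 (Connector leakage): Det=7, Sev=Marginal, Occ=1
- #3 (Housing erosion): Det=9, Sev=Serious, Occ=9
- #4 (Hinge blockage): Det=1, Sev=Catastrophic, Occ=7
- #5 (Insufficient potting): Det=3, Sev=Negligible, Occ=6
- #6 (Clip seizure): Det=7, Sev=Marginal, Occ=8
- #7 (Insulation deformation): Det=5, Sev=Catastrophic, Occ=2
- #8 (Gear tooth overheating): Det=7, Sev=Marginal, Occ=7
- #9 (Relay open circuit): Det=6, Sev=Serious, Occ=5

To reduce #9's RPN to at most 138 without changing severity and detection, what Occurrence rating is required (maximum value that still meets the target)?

#9: S=6, O=5, D=6 → current RPN = 180.
Fixed product = 36. Need 36 × O ≤ 138, so O ≤ 138/36 = 3.83.
Maximum integer Occurrence rating = 3 (gives RPN 108; O=4 would give 144 > 138).

3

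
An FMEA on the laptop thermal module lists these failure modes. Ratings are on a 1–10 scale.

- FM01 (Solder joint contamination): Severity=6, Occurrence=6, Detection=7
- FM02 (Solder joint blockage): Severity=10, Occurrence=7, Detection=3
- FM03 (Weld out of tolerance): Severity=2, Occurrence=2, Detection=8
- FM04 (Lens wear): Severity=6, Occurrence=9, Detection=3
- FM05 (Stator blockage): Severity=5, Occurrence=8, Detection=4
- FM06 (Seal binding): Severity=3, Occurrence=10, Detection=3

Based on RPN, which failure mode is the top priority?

FM01

RPN = Severity × Occurrence × Detection:
  FM01: 6 × 6 × 7 = 252
  FM02: 10 × 7 × 3 = 210
  FM03: 2 × 2 × 8 = 32
  FM04: 6 × 9 × 3 = 162
  FM05: 5 × 8 × 4 = 160
  FM06: 3 × 10 × 3 = 90
Highest RPN is 252 → FM01.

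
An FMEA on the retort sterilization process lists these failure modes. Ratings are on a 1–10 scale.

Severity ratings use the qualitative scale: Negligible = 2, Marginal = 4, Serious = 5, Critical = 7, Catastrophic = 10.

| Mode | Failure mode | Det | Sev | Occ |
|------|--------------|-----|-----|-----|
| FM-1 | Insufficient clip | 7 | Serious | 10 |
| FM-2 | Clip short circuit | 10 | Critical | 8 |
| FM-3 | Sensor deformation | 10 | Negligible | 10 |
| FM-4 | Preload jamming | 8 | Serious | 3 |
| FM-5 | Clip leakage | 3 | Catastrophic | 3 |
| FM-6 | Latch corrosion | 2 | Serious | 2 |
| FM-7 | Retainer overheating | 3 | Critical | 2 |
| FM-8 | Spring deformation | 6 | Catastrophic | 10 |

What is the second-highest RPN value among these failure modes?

RPN = Severity × Occurrence × Detection:
  FM-1: 5 × 10 × 7 = 350
  FM-2: 7 × 8 × 10 = 560
  FM-3: 2 × 10 × 10 = 200
  FM-4: 5 × 3 × 8 = 120
  FM-5: 10 × 3 × 3 = 90
  FM-6: 5 × 2 × 2 = 20
  FM-7: 7 × 2 × 3 = 42
  FM-8: 10 × 10 × 6 = 600
Sorted descending: 600, 560, 350, 200, 120, 90, 42, 20.
The second-highest RPN is 560 (FM-2).

560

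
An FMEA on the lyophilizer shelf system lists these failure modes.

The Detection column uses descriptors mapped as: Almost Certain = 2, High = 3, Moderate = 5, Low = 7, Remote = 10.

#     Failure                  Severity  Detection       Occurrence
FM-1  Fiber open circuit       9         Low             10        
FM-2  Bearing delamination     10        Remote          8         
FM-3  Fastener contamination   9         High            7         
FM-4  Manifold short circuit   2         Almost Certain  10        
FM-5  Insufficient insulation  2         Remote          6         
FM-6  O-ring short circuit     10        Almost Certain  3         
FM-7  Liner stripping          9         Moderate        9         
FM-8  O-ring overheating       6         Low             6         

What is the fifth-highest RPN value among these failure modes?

189

RPN = Severity × Occurrence × Detection:
  FM-1: 9 × 10 × 7 = 630
  FM-2: 10 × 8 × 10 = 800
  FM-3: 9 × 7 × 3 = 189
  FM-4: 2 × 10 × 2 = 40
  FM-5: 2 × 6 × 10 = 120
  FM-6: 10 × 3 × 2 = 60
  FM-7: 9 × 9 × 5 = 405
  FM-8: 6 × 6 × 7 = 252
Sorted descending: 800, 630, 405, 252, 189, 120, 60, 40.
The fifth-highest RPN is 189 (FM-3).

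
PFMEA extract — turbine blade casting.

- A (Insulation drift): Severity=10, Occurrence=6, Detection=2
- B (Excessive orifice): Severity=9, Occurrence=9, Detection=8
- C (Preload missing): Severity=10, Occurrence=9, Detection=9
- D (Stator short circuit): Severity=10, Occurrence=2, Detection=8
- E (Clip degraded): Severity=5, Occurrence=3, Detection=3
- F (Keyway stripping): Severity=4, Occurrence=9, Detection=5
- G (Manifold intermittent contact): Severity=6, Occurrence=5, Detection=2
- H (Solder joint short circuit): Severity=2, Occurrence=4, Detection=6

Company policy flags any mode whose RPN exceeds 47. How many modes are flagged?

RPN = Severity × Occurrence × Detection:
  A: 10 × 6 × 2 = 120
  B: 9 × 9 × 8 = 648
  C: 10 × 9 × 9 = 810
  D: 10 × 2 × 8 = 160
  E: 5 × 3 × 3 = 45
  F: 4 × 9 × 5 = 180
  G: 6 × 5 × 2 = 60
  H: 2 × 4 × 6 = 48
Modes with RPN > 47: A (120), B (648), C (810), D (160), F (180), G (60), H (48) → 7.

7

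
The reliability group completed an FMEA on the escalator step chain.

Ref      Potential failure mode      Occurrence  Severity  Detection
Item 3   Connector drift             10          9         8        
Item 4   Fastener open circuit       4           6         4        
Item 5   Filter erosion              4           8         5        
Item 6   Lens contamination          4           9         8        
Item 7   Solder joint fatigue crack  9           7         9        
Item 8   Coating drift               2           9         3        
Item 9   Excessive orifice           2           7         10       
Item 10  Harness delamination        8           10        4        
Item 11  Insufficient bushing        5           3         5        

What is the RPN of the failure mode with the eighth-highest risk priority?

75

RPN = Severity × Occurrence × Detection:
  Item 3: 9 × 10 × 8 = 720
  Item 4: 6 × 4 × 4 = 96
  Item 5: 8 × 4 × 5 = 160
  Item 6: 9 × 4 × 8 = 288
  Item 7: 7 × 9 × 9 = 567
  Item 8: 9 × 2 × 3 = 54
  Item 9: 7 × 2 × 10 = 140
  Item 10: 10 × 8 × 4 = 320
  Item 11: 3 × 5 × 5 = 75
Sorted descending: 720, 567, 320, 288, 160, 140, 96, 75, 54.
The eighth-highest RPN is 75 (Item 11).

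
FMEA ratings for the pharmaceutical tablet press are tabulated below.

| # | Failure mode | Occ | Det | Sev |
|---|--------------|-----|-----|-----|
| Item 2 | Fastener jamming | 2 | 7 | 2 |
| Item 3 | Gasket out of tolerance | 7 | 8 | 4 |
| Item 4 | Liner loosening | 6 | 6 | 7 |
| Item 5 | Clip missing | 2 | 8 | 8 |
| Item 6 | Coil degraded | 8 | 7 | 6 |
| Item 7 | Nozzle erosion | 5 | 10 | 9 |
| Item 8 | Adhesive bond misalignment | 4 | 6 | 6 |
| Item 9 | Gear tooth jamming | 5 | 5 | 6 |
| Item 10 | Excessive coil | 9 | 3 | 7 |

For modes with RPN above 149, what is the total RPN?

RPN = Severity × Occurrence × Detection:
  Item 2: 2 × 2 × 7 = 28
  Item 3: 4 × 7 × 8 = 224
  Item 4: 7 × 6 × 6 = 252
  Item 5: 8 × 2 × 8 = 128
  Item 6: 6 × 8 × 7 = 336
  Item 7: 9 × 5 × 10 = 450
  Item 8: 6 × 4 × 6 = 144
  Item 9: 6 × 5 × 5 = 150
  Item 10: 7 × 9 × 3 = 189
RPN > 149: Item 3 (224), Item 4 (252), Item 6 (336), Item 7 (450), Item 9 (150), Item 10 (189).
Sum: 224 + 252 + 336 + 450 + 150 + 189 = 1601.

1601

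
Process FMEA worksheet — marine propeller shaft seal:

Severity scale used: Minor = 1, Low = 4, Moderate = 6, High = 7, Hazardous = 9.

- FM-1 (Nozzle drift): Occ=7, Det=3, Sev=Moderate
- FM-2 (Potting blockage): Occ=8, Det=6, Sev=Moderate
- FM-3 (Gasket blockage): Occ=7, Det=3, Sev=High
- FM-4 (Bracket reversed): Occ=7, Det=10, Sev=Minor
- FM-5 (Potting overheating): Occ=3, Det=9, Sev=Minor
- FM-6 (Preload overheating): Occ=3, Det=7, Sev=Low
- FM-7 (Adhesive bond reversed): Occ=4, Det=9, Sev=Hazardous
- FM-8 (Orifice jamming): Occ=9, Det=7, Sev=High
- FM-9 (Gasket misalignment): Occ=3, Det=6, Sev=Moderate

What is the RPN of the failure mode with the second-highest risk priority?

324

RPN = Severity × Occurrence × Detection:
  FM-1: 6 × 7 × 3 = 126
  FM-2: 6 × 8 × 6 = 288
  FM-3: 7 × 7 × 3 = 147
  FM-4: 1 × 7 × 10 = 70
  FM-5: 1 × 3 × 9 = 27
  FM-6: 4 × 3 × 7 = 84
  FM-7: 9 × 4 × 9 = 324
  FM-8: 7 × 9 × 7 = 441
  FM-9: 6 × 3 × 6 = 108
Sorted descending: 441, 324, 288, 147, 126, 108, 84, 70, 27.
The second-highest RPN is 324 (FM-7).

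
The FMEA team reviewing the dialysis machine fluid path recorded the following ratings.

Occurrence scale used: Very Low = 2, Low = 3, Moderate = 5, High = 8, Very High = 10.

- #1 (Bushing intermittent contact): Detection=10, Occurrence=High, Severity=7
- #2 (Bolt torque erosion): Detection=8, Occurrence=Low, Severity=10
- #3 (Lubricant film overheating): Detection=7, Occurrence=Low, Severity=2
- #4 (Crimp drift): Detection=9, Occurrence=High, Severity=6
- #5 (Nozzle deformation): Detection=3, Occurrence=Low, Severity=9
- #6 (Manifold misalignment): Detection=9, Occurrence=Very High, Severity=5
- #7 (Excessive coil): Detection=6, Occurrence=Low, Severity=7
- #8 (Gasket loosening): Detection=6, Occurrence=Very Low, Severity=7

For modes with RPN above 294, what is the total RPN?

1442

RPN = Severity × Occurrence × Detection:
  #1: 7 × 8 × 10 = 560
  #2: 10 × 3 × 8 = 240
  #3: 2 × 3 × 7 = 42
  #4: 6 × 8 × 9 = 432
  #5: 9 × 3 × 3 = 81
  #6: 5 × 10 × 9 = 450
  #7: 7 × 3 × 6 = 126
  #8: 7 × 2 × 6 = 84
RPN > 294: #1 (560), #4 (432), #6 (450).
Sum: 560 + 432 + 450 = 1442.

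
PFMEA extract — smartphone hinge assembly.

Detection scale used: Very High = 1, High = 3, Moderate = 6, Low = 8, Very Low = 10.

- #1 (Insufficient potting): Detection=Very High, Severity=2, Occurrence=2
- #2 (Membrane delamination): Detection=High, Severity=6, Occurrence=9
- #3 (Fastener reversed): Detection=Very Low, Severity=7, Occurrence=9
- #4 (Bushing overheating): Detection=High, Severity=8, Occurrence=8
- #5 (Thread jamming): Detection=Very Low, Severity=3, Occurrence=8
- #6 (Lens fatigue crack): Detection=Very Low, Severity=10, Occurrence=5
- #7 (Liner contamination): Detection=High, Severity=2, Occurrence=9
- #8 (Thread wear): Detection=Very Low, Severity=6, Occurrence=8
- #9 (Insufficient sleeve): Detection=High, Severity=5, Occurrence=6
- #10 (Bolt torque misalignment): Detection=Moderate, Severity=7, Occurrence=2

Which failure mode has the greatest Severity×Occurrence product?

#4

Criticality = Severity × Occurrence:
  #1: 2 × 2 = 4
  #2: 6 × 9 = 54
  #3: 7 × 9 = 63
  #4: 8 × 8 = 64
  #5: 3 × 8 = 24
  #6: 10 × 5 = 50
  #7: 2 × 9 = 18
  #8: 6 × 8 = 48
  #9: 5 × 6 = 30
  #10: 7 × 2 = 14
Highest criticality is 64 → #4.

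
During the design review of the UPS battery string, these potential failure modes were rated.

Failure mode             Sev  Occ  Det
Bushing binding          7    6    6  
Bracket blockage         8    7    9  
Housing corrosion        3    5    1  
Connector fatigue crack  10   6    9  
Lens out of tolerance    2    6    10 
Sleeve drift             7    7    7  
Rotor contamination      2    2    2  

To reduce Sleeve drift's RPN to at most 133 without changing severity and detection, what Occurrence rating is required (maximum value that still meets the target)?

2

Sleeve drift: S=7, O=7, D=7 → current RPN = 343.
Fixed product = 49. Need 49 × O ≤ 133, so O ≤ 133/49 = 2.71.
Maximum integer Occurrence rating = 2 (gives RPN 98; O=3 would give 147 > 133).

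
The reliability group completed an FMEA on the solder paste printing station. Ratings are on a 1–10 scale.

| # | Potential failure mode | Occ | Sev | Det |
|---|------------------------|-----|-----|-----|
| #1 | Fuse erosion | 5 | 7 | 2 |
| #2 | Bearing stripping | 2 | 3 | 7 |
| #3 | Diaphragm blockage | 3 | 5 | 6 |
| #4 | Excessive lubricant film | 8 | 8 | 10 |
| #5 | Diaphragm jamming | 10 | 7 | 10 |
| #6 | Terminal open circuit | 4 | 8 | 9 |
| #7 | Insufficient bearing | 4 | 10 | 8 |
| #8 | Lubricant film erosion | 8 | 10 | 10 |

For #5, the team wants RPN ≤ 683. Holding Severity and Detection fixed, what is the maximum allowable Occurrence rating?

9

#5: S=7, O=10, D=10 → current RPN = 700.
Fixed product = 70. Need 70 × O ≤ 683, so O ≤ 683/70 = 9.76.
Maximum integer Occurrence rating = 9 (gives RPN 630; O=10 would give 700 > 683).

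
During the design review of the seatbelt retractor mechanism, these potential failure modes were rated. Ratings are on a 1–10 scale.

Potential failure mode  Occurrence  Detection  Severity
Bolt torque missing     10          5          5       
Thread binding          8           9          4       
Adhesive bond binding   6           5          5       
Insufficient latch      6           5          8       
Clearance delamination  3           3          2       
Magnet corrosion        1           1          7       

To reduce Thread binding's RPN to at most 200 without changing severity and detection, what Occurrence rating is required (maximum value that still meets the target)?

5

Thread binding: S=4, O=8, D=9 → current RPN = 288.
Fixed product = 36. Need 36 × O ≤ 200, so O ≤ 200/36 = 5.56.
Maximum integer Occurrence rating = 5 (gives RPN 180; O=6 would give 216 > 200).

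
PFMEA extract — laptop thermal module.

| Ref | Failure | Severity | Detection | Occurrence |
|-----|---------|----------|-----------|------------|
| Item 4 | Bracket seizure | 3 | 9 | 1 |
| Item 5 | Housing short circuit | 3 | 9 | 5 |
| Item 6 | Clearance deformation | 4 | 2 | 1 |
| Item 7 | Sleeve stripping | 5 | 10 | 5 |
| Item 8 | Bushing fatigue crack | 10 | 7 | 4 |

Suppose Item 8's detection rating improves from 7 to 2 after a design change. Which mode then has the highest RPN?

RPN = Severity × Occurrence × Detection:
  Item 4: 3 × 1 × 9 = 27
  Item 5: 3 × 5 × 9 = 135
  Item 6: 4 × 1 × 2 = 8
  Item 7: 5 × 5 × 10 = 250
  Item 8: 10 × 4 × 7 = 280
After action: Item 8 → 10 × 4 × 2 = 80.
Revised RPNs: Item 7=250, Item 5=135, Item 8=80, Item 4=27, Item 6=8.
Highest is now Item 7 (250).

Item 7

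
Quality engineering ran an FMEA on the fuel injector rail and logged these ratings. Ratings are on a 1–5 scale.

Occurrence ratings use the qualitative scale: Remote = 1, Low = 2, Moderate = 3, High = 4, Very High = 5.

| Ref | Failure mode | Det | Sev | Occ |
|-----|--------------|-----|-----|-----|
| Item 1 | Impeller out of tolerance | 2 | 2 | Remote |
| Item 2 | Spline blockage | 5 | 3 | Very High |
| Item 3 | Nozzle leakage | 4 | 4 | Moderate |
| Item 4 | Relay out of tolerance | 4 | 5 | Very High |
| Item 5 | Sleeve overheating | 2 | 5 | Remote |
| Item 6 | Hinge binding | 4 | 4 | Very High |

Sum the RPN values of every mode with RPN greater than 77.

180

RPN = Severity × Occurrence × Detection:
  Item 1: 2 × 1 × 2 = 4
  Item 2: 3 × 5 × 5 = 75
  Item 3: 4 × 3 × 4 = 48
  Item 4: 5 × 5 × 4 = 100
  Item 5: 5 × 1 × 2 = 10
  Item 6: 4 × 5 × 4 = 80
RPN > 77: Item 4 (100), Item 6 (80).
Sum: 100 + 80 = 180.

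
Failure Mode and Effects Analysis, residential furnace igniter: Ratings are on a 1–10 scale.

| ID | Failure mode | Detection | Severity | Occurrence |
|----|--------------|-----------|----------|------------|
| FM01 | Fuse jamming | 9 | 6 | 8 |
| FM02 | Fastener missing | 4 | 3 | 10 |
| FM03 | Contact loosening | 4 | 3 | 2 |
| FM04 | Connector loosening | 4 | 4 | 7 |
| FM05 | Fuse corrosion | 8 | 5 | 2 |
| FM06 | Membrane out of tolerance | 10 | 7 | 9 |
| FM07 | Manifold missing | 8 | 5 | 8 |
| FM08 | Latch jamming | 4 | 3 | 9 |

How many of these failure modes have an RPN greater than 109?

RPN = Severity × Occurrence × Detection:
  FM01: 6 × 8 × 9 = 432
  FM02: 3 × 10 × 4 = 120
  FM03: 3 × 2 × 4 = 24
  FM04: 4 × 7 × 4 = 112
  FM05: 5 × 2 × 8 = 80
  FM06: 7 × 9 × 10 = 630
  FM07: 5 × 8 × 8 = 320
  FM08: 3 × 9 × 4 = 108
Modes with RPN > 109: FM01 (432), FM02 (120), FM04 (112), FM06 (630), FM07 (320) → 5.

5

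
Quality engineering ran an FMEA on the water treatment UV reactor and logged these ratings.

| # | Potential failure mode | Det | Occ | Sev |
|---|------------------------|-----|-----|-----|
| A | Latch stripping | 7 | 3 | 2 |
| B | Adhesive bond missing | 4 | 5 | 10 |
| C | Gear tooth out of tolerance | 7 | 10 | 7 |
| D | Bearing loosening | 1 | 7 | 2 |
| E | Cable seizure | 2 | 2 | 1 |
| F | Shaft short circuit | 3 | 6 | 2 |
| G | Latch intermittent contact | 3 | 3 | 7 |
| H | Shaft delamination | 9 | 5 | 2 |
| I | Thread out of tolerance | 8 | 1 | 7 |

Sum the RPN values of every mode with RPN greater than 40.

941

RPN = Severity × Occurrence × Detection:
  A: 2 × 3 × 7 = 42
  B: 10 × 5 × 4 = 200
  C: 7 × 10 × 7 = 490
  D: 2 × 7 × 1 = 14
  E: 1 × 2 × 2 = 4
  F: 2 × 6 × 3 = 36
  G: 7 × 3 × 3 = 63
  H: 2 × 5 × 9 = 90
  I: 7 × 1 × 8 = 56
RPN > 40: A (42), B (200), C (490), G (63), H (90), I (56).
Sum: 42 + 200 + 490 + 63 + 90 + 56 = 941.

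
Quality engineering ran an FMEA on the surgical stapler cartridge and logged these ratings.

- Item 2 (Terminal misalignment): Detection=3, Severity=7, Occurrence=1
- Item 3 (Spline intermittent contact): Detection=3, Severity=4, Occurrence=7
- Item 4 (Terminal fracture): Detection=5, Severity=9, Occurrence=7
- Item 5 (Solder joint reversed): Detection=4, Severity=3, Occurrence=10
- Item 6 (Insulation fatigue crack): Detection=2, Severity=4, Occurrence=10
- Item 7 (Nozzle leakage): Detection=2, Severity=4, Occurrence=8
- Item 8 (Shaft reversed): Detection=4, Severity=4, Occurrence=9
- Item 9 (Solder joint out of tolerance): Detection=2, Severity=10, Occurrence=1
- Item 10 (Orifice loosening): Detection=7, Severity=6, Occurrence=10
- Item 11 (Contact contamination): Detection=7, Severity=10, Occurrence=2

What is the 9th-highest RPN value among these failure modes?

RPN = Severity × Occurrence × Detection:
  Item 2: 7 × 1 × 3 = 21
  Item 3: 4 × 7 × 3 = 84
  Item 4: 9 × 7 × 5 = 315
  Item 5: 3 × 10 × 4 = 120
  Item 6: 4 × 10 × 2 = 80
  Item 7: 4 × 8 × 2 = 64
  Item 8: 4 × 9 × 4 = 144
  Item 9: 10 × 1 × 2 = 20
  Item 10: 6 × 10 × 7 = 420
  Item 11: 10 × 2 × 7 = 140
Sorted descending: 420, 315, 144, 140, 120, 84, 80, 64, 21, 20.
The 9th-highest RPN is 21 (Item 2).

21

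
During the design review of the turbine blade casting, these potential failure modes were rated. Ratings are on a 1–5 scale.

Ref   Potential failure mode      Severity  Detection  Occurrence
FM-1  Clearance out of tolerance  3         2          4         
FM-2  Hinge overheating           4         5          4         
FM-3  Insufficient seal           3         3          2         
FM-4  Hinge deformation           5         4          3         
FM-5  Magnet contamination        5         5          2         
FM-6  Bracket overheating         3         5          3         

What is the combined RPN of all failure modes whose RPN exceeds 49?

RPN = Severity × Occurrence × Detection:
  FM-1: 3 × 4 × 2 = 24
  FM-2: 4 × 4 × 5 = 80
  FM-3: 3 × 2 × 3 = 18
  FM-4: 5 × 3 × 4 = 60
  FM-5: 5 × 2 × 5 = 50
  FM-6: 3 × 3 × 5 = 45
RPN > 49: FM-2 (80), FM-4 (60), FM-5 (50).
Sum: 80 + 60 + 50 = 190.

190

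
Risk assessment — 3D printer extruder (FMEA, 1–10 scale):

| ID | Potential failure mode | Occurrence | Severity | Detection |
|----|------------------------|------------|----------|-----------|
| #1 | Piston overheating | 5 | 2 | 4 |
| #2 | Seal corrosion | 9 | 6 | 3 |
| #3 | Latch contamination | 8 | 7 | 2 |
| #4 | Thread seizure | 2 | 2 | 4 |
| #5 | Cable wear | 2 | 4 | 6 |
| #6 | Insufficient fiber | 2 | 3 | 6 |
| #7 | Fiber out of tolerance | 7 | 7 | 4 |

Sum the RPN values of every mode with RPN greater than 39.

558

RPN = Severity × Occurrence × Detection:
  #1: 2 × 5 × 4 = 40
  #2: 6 × 9 × 3 = 162
  #3: 7 × 8 × 2 = 112
  #4: 2 × 2 × 4 = 16
  #5: 4 × 2 × 6 = 48
  #6: 3 × 2 × 6 = 36
  #7: 7 × 7 × 4 = 196
RPN > 39: #1 (40), #2 (162), #3 (112), #5 (48), #7 (196).
Sum: 40 + 162 + 112 + 48 + 196 = 558.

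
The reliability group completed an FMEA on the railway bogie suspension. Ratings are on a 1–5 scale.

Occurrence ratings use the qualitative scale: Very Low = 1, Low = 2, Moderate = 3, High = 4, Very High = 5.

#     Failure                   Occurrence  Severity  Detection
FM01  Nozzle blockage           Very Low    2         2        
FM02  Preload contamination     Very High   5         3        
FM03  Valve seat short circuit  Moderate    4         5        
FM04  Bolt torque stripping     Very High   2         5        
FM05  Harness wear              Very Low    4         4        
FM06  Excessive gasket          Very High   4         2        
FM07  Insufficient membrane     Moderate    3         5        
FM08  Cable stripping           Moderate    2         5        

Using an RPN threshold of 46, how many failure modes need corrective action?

3

RPN = Severity × Occurrence × Detection:
  FM01: 2 × 1 × 2 = 4
  FM02: 5 × 5 × 3 = 75
  FM03: 4 × 3 × 5 = 60
  FM04: 2 × 5 × 5 = 50
  FM05: 4 × 1 × 4 = 16
  FM06: 4 × 5 × 2 = 40
  FM07: 3 × 3 × 5 = 45
  FM08: 2 × 3 × 5 = 30
Modes with RPN ≥ 46: FM02 (75), FM03 (60), FM04 (50) → 3.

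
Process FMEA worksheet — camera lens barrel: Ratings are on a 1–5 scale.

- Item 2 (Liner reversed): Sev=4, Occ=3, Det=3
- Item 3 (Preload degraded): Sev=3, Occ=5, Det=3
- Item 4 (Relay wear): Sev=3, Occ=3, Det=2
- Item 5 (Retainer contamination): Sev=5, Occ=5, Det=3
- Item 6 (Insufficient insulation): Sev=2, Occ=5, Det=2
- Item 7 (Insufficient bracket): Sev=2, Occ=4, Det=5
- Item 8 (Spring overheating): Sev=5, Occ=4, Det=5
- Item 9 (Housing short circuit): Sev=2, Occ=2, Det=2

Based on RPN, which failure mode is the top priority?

RPN = Severity × Occurrence × Detection:
  Item 2: 4 × 3 × 3 = 36
  Item 3: 3 × 5 × 3 = 45
  Item 4: 3 × 3 × 2 = 18
  Item 5: 5 × 5 × 3 = 75
  Item 6: 2 × 5 × 2 = 20
  Item 7: 2 × 4 × 5 = 40
  Item 8: 5 × 4 × 5 = 100
  Item 9: 2 × 2 × 2 = 8
Highest RPN is 100 → Item 8.

Item 8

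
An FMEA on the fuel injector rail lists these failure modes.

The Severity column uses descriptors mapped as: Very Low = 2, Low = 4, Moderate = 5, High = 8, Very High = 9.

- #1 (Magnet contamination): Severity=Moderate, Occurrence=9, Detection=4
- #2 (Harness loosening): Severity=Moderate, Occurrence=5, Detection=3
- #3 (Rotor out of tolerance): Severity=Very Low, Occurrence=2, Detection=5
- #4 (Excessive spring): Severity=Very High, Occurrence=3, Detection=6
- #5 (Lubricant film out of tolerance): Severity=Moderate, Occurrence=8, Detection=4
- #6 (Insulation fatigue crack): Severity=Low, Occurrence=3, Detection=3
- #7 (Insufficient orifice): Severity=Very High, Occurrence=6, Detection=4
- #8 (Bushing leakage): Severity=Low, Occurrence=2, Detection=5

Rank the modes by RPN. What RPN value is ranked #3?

RPN = Severity × Occurrence × Detection:
  #1: 5 × 9 × 4 = 180
  #2: 5 × 5 × 3 = 75
  #3: 2 × 2 × 5 = 20
  #4: 9 × 3 × 6 = 162
  #5: 5 × 8 × 4 = 160
  #6: 4 × 3 × 3 = 36
  #7: 9 × 6 × 4 = 216
  #8: 4 × 2 × 5 = 40
Sorted descending: 216, 180, 162, 160, 75, 40, 36, 20.
The third-highest RPN is 162 (#4).

162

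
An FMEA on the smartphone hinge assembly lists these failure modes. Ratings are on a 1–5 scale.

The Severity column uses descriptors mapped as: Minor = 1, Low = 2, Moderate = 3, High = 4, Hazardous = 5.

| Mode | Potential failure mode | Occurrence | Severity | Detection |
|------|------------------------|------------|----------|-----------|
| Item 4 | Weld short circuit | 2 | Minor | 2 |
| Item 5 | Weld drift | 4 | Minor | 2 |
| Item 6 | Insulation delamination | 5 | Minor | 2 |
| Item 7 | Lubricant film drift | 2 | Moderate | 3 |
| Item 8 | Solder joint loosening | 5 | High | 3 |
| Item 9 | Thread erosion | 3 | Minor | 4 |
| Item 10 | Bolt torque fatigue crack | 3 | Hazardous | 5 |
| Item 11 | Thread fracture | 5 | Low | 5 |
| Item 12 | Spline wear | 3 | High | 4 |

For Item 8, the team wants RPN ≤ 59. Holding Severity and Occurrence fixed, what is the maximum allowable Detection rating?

Item 8: S=4, O=5, D=3 → current RPN = 60.
Fixed product = 20. Need 20 × D ≤ 59, so D ≤ 59/20 = 2.95.
Maximum integer Detection rating = 2 (gives RPN 40; D=3 would give 60 > 59).

2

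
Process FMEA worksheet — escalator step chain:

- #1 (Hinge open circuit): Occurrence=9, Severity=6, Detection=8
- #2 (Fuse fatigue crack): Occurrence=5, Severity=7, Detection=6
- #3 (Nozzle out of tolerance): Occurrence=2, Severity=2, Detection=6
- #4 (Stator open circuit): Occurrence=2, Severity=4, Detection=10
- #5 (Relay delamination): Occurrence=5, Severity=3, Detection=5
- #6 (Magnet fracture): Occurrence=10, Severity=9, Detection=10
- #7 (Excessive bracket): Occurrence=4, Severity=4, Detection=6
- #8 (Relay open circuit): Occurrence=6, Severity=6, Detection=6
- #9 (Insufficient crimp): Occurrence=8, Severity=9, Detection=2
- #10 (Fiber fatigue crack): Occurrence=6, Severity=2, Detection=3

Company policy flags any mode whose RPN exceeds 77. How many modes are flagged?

7

RPN = Severity × Occurrence × Detection:
  #1: 6 × 9 × 8 = 432
  #2: 7 × 5 × 6 = 210
  #3: 2 × 2 × 6 = 24
  #4: 4 × 2 × 10 = 80
  #5: 3 × 5 × 5 = 75
  #6: 9 × 10 × 10 = 900
  #7: 4 × 4 × 6 = 96
  #8: 6 × 6 × 6 = 216
  #9: 9 × 8 × 2 = 144
  #10: 2 × 6 × 3 = 36
Modes with RPN > 77: #1 (432), #2 (210), #4 (80), #6 (900), #7 (96), #8 (216), #9 (144) → 7.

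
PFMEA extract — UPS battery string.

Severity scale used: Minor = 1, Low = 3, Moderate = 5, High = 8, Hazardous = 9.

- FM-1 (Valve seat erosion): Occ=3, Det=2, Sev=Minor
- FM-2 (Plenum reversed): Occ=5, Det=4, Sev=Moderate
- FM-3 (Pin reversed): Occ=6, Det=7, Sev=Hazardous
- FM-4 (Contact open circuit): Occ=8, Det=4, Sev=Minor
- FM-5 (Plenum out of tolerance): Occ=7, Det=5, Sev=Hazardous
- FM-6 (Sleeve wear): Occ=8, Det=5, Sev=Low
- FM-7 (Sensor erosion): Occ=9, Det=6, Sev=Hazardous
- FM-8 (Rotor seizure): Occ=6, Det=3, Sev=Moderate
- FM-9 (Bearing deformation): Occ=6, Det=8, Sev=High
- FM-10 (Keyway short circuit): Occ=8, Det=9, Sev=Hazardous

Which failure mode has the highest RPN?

FM-10

RPN = Severity × Occurrence × Detection:
  FM-1: 1 × 3 × 2 = 6
  FM-2: 5 × 5 × 4 = 100
  FM-3: 9 × 6 × 7 = 378
  FM-4: 1 × 8 × 4 = 32
  FM-5: 9 × 7 × 5 = 315
  FM-6: 3 × 8 × 5 = 120
  FM-7: 9 × 9 × 6 = 486
  FM-8: 5 × 6 × 3 = 90
  FM-9: 8 × 6 × 8 = 384
  FM-10: 9 × 8 × 9 = 648
Highest RPN is 648 → FM-10.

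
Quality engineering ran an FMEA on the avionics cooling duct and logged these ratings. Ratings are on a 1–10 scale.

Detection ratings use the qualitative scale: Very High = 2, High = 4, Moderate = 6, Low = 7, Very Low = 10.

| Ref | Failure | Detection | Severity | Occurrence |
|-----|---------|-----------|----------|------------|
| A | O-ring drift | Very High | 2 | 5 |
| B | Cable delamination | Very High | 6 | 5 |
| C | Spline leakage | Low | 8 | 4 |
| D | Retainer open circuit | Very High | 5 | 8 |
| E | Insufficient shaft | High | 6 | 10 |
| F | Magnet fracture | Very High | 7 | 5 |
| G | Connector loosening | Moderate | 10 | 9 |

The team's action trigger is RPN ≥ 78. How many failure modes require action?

RPN = Severity × Occurrence × Detection:
  A: 2 × 5 × 2 = 20
  B: 6 × 5 × 2 = 60
  C: 8 × 4 × 7 = 224
  D: 5 × 8 × 2 = 80
  E: 6 × 10 × 4 = 240
  F: 7 × 5 × 2 = 70
  G: 10 × 9 × 6 = 540
Modes with RPN ≥ 78: C (224), D (80), E (240), G (540) → 4.

4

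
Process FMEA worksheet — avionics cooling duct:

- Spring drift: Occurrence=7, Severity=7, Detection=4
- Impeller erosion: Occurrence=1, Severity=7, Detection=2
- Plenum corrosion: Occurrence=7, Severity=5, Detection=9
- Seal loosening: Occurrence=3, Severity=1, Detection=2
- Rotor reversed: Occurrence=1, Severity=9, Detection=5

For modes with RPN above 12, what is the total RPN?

570

RPN = Severity × Occurrence × Detection:
  Spring drift: 7 × 7 × 4 = 196
  Impeller erosion: 7 × 1 × 2 = 14
  Plenum corrosion: 5 × 7 × 9 = 315
  Seal loosening: 1 × 3 × 2 = 6
  Rotor reversed: 9 × 1 × 5 = 45
RPN > 12: Spring drift (196), Impeller erosion (14), Plenum corrosion (315), Rotor reversed (45).
Sum: 196 + 14 + 315 + 45 = 570.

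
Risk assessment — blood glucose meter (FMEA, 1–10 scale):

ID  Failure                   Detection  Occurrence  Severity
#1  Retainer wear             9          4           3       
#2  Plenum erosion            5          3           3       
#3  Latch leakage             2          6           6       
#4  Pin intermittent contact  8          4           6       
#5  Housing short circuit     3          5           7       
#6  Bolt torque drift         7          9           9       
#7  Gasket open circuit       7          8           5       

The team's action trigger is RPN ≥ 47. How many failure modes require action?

6

RPN = Severity × Occurrence × Detection:
  #1: 3 × 4 × 9 = 108
  #2: 3 × 3 × 5 = 45
  #3: 6 × 6 × 2 = 72
  #4: 6 × 4 × 8 = 192
  #5: 7 × 5 × 3 = 105
  #6: 9 × 9 × 7 = 567
  #7: 5 × 8 × 7 = 280
Modes with RPN ≥ 47: #1 (108), #3 (72), #4 (192), #5 (105), #6 (567), #7 (280) → 6.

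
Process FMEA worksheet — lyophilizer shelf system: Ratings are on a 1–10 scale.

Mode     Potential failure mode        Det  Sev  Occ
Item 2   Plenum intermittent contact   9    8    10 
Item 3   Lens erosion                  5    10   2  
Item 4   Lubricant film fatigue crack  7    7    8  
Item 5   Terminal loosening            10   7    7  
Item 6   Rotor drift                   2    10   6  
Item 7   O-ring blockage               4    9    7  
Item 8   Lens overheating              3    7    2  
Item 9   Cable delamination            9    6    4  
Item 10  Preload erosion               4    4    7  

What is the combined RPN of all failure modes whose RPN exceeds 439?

RPN = Severity × Occurrence × Detection:
  Item 2: 8 × 10 × 9 = 720
  Item 3: 10 × 2 × 5 = 100
  Item 4: 7 × 8 × 7 = 392
  Item 5: 7 × 7 × 10 = 490
  Item 6: 10 × 6 × 2 = 120
  Item 7: 9 × 7 × 4 = 252
  Item 8: 7 × 2 × 3 = 42
  Item 9: 6 × 4 × 9 = 216
  Item 10: 4 × 7 × 4 = 112
RPN > 439: Item 2 (720), Item 5 (490).
Sum: 720 + 490 = 1210.

1210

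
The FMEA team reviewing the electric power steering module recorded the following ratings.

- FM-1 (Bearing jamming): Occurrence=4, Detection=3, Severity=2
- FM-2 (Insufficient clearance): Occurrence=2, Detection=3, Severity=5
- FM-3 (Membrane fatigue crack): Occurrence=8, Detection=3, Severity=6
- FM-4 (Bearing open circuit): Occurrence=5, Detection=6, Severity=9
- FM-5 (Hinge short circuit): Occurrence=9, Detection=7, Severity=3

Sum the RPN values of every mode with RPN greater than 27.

633

RPN = Severity × Occurrence × Detection:
  FM-1: 2 × 4 × 3 = 24
  FM-2: 5 × 2 × 3 = 30
  FM-3: 6 × 8 × 3 = 144
  FM-4: 9 × 5 × 6 = 270
  FM-5: 3 × 9 × 7 = 189
RPN > 27: FM-2 (30), FM-3 (144), FM-4 (270), FM-5 (189).
Sum: 30 + 144 + 270 + 189 = 633.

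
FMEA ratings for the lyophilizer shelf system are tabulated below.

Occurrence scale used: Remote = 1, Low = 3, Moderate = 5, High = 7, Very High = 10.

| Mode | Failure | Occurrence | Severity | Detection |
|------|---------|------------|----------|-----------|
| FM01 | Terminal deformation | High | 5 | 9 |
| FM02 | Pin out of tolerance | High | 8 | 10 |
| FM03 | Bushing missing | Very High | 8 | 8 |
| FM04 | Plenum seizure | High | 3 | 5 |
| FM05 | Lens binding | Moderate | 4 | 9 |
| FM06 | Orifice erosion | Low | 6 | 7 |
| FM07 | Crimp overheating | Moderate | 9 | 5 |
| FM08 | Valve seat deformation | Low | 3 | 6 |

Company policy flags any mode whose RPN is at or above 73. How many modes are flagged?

RPN = Severity × Occurrence × Detection:
  FM01: 5 × 7 × 9 = 315
  FM02: 8 × 7 × 10 = 560
  FM03: 8 × 10 × 8 = 640
  FM04: 3 × 7 × 5 = 105
  FM05: 4 × 5 × 9 = 180
  FM06: 6 × 3 × 7 = 126
  FM07: 9 × 5 × 5 = 225
  FM08: 3 × 3 × 6 = 54
Modes with RPN ≥ 73: FM01 (315), FM02 (560), FM03 (640), FM04 (105), FM05 (180), FM06 (126), FM07 (225) → 7.

7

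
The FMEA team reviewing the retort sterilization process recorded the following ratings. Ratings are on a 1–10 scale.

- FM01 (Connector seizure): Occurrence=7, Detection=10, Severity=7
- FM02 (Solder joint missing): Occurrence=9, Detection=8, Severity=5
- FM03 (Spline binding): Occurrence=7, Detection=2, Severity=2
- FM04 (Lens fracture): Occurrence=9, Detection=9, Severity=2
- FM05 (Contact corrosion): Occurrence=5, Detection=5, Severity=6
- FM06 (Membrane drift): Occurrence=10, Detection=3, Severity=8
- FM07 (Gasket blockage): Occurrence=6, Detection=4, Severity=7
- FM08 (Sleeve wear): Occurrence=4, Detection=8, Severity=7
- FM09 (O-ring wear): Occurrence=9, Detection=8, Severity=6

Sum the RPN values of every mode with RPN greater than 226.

RPN = Severity × Occurrence × Detection:
  FM01: 7 × 7 × 10 = 490
  FM02: 5 × 9 × 8 = 360
  FM03: 2 × 7 × 2 = 28
  FM04: 2 × 9 × 9 = 162
  FM05: 6 × 5 × 5 = 150
  FM06: 8 × 10 × 3 = 240
  FM07: 7 × 6 × 4 = 168
  FM08: 7 × 4 × 8 = 224
  FM09: 6 × 9 × 8 = 432
RPN > 226: FM01 (490), FM02 (360), FM06 (240), FM09 (432).
Sum: 490 + 360 + 240 + 432 = 1522.

1522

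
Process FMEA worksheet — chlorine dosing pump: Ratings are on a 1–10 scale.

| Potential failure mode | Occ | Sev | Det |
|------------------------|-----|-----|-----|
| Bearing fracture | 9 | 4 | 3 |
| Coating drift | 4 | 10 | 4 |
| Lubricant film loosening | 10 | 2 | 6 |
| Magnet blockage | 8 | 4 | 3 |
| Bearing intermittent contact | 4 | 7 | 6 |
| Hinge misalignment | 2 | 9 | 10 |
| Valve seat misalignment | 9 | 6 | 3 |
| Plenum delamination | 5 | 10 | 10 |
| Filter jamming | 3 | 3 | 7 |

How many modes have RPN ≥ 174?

2

RPN = Severity × Occurrence × Detection:
  Bearing fracture: 4 × 9 × 3 = 108
  Coating drift: 10 × 4 × 4 = 160
  Lubricant film loosening: 2 × 10 × 6 = 120
  Magnet blockage: 4 × 8 × 3 = 96
  Bearing intermittent contact: 7 × 4 × 6 = 168
  Hinge misalignment: 9 × 2 × 10 = 180
  Valve seat misalignment: 6 × 9 × 3 = 162
  Plenum delamination: 10 × 5 × 10 = 500
  Filter jamming: 3 × 3 × 7 = 63
Modes with RPN ≥ 174: Hinge misalignment (180), Plenum delamination (500) → 2.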